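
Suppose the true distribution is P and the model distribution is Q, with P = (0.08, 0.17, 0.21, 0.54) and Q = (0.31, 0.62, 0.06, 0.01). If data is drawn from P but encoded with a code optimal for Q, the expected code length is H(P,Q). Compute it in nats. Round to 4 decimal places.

3.2526 nats

H(P,Q) = −Σ p·ln q.
  −0.08·ln(0.31) = 0.09369
  −0.17·ln(0.62) = 0.08127
  −0.21·ln(0.06) = 0.59082
  −0.54·ln(0.01) = 2.48679
H(P,Q) = 3.2526 nats.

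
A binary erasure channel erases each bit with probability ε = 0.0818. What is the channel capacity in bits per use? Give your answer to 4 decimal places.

0.9182 bits

Binary erasure channel: capacity C = 1 − ε.
C = 1 − 0.0818 = 0.9182 bits per channel use.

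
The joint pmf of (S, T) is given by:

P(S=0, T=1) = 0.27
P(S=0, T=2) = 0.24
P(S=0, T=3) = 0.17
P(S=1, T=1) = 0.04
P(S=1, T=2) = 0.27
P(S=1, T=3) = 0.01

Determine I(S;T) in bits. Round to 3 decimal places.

0.168 bits

Marginals: p(S) = (0.6800, 0.3200), p(T) = (0.3100, 0.5100, 0.1800).
I(S;T) = H(S) + H(T) − H(S,T).
H(S) = 0.9044, H(T) = 1.4645, H(S,T) = 2.2010.
I(S;T) = 0.9044 + 1.4645 − 2.2010 = 0.168 bits.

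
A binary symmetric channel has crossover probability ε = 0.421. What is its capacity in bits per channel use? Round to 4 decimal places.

0.0181 bits

Binary symmetric channel: C = 1 − h₂(ε) where h₂ is the binary entropy function.
h₂(0.421) = −0.421·log₂0.421 − 0.579·log₂0.579 = 0.9819.
C = 1 − 0.9819 = 0.0181 bits per channel use.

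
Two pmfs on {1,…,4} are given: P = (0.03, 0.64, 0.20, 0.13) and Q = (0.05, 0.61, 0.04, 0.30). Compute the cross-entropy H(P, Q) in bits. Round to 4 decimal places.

H(P,Q) = −Σ p·log₂ q.
  −0.03·log₂(0.05) = 0.12966
  −0.64·log₂(0.61) = 0.45640
  −0.20·log₂(0.04) = 0.92877
  −0.13·log₂(0.30) = 0.22581
H(P,Q) = 1.7406 bits.

1.7406 bits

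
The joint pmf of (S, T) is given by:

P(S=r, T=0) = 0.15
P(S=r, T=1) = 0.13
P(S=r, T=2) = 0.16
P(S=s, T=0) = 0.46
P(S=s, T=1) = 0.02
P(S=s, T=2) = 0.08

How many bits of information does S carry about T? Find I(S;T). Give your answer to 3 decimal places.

0.193 bits

Marginals: p(S) = (0.4400, 0.5600), p(T) = (0.6100, 0.1500, 0.2400).
I(S;T) = Σ p(x,y)·log₂[p(x,y)/(p(x)p(y))].
  (r,0): 0.15·log₂(0.5589) = -0.1259
  (r,1): 0.13·log₂(1.9697) = 0.1271
  (r,2): 0.16·log₂(1.5152) = 0.0959
  (s,0): 0.46·log₂(1.3466) = 0.1975
  (s,1): 0.02·log₂(0.2381) = -0.0414
  (s,2): 0.08·log₂(0.5952) = -0.0599
Sum = 0.193 bits.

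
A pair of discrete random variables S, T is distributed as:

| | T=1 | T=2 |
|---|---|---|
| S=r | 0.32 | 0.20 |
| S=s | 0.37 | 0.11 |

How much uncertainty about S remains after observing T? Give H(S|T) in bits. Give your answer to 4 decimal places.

0.9783 bits

Marginals: p(S) = (0.5200, 0.4800), p(T) = (0.6900, 0.3100).
H(S|T) = Σ p(T) · H(S|T=·).
  T=1: p=0.6900, H(S|T=1) = 0.9962
  T=2: p=0.3100, H(S|T=2) = 0.9383
Weighted sum = 0.9783 bits.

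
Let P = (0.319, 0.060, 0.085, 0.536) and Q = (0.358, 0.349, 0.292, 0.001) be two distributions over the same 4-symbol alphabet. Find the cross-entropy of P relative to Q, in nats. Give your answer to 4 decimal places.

H(P,Q) = −Σ p·ln q.
  −0.319·ln(0.358) = 0.32768
  −0.060·ln(0.349) = 0.06316
  −0.085·ln(0.292) = 0.10464
  −0.536·ln(0.001) = 3.70256
H(P,Q) = 4.1980 nats.

4.1980 nats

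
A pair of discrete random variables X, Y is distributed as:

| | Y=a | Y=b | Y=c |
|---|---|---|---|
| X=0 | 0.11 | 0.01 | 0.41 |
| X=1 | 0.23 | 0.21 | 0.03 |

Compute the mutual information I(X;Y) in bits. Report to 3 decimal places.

Marginals: p(X) = (0.5300, 0.4700), p(Y) = (0.3400, 0.2200, 0.4400).
I(X;Y) = Σ p(x,y)·log₂[p(x,y)/(p(x)p(y))].
  (0,a): 0.11·log₂(0.6104) = -0.0783
  (0,b): 0.01·log₂(0.0858) = -0.0354
  (0,c): 0.41·log₂(1.7581) = 0.3338
  (1,a): 0.23·log₂(1.4393) = 0.1208
  (1,b): 0.21·log₂(2.0309) = 0.2147
  (1,c): 0.03·log₂(0.1451) = -0.0836
Sum = 0.472 bits.

0.472 bits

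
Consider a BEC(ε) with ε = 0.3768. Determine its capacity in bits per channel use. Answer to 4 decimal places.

Binary erasure channel: capacity C = 1 − ε.
C = 1 − 0.3768 = 0.6232 bits per channel use.

0.6232 bits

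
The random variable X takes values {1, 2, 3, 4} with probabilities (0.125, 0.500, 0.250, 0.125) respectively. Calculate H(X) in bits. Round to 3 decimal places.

H(X) = −Σ p·log₂ p.
  −(0.125)·log₂(0.125) = 0.3750
  −(0.500)·log₂(0.500) = 0.5000
  −(0.250)·log₂(0.250) = 0.5000
  −(0.125)·log₂(0.125) = 0.3750
Sum: 0.3750 + 0.5000 + 0.5000 + 0.3750 = 1.750 bits.

1.750 bits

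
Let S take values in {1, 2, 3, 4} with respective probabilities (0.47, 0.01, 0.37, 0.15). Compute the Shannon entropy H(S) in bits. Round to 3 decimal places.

H(S) = −Σ p·log₂ p.
  −(0.47)·log₂(0.47) = 0.5120
  −(0.01)·log₂(0.01) = 0.0664
  −(0.37)·log₂(0.37) = 0.5307
  −(0.15)·log₂(0.15) = 0.4105
Sum: 0.5120 + 0.0664 + 0.5307 + 0.4105 = 1.520 bits.

1.520 bits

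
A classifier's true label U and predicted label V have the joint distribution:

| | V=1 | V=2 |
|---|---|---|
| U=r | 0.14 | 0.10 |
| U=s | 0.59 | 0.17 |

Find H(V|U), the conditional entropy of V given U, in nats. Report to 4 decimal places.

Chain rule: H(V|U) = H(U,V) − H(U).
Marginals: p(U) = (0.2400, 0.7600), p(V) = (0.7300, 0.2700).
H(U,V) = 1.1181 nats; H(U) = 0.5511 nats.
H(V|U) = 1.1181 − 0.5511 = 0.5670 nats.

0.5670 nats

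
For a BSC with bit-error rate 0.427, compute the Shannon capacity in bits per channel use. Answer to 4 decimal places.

Binary symmetric channel: C = 1 − h₂(ε) where h₂ is the binary entropy function.
h₂(0.427) = −0.427·log₂0.427 − 0.573·log₂0.573 = 0.9846.
C = 1 − 0.9846 = 0.0154 bits per channel use.

0.0154 bits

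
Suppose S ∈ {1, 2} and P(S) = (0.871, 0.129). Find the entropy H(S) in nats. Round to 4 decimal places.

0.3845 nats

H(S) = −Σ p·ln p.
  −(0.871)·ln(0.871) = 0.12030
  −(0.129)·ln(0.129) = 0.26418
Sum: 0.12030 + 0.26418 = 0.3845 nats.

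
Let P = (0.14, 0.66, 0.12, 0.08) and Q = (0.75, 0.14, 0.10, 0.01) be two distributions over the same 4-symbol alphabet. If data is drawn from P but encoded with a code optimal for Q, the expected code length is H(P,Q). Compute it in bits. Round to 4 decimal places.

H(P,Q) = −Σ p·log₂ q.
  −0.14·log₂(0.75) = 0.05811
  −0.66·log₂(0.14) = 1.87209
  −0.12·log₂(0.10) = 0.39863
  −0.08·log₂(0.01) = 0.53151
H(P,Q) = 2.8603 bits.

2.8603 bits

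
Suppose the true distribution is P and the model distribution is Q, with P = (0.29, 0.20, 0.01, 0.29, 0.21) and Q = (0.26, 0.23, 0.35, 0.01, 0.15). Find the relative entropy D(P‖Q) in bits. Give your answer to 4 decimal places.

D(P‖Q) = Σ p·log₂(p/q).
  0.29·log₂(0.29/0.26) = 0.04569
  0.20·log₂(0.20/0.23) = -0.04033
  0.01·log₂(0.01/0.35) = -0.05129
  0.29·log₂(0.29/0.01) = 1.40881
  0.21·log₂(0.21/0.15) = 0.10194
D(P‖Q) = 1.4648 bits.

1.4648 bits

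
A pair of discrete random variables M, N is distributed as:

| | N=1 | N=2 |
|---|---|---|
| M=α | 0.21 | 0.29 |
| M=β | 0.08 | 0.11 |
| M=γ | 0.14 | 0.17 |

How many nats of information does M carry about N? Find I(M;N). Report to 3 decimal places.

Marginals: p(M) = (0.5000, 0.1900, 0.3100), p(N) = (0.4300, 0.5700).
I(M;N) = H(M) + H(N) − H(M,N).
H(M) = 1.0252, H(N) = 0.6833, H(M,N) = 1.7081.
I(M;N) = 1.0252 + 0.6833 − 1.7081 = 0.000 nats.

0.000 nats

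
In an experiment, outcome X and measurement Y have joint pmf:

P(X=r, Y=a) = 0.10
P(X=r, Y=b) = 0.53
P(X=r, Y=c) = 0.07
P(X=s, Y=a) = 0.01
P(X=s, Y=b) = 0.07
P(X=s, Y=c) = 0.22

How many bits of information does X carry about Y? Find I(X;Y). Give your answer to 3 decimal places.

0.290 bits

Marginals: p(X) = (0.7000, 0.3000), p(Y) = (0.1100, 0.6000, 0.2900).
I(X;Y) = Σ p(x,y)·log₂[p(x,y)/(p(x)p(y))].
  (r,a): 0.10·log₂(1.2987) = 0.0377
  (r,b): 0.53·log₂(1.2619) = 0.1779
  (r,c): 0.07·log₂(0.3448) = -0.1075
  (s,a): 0.01·log₂(0.3030) = -0.0172
  (s,b): 0.07·log₂(0.3889) = -0.0954
  (s,c): 0.22·log₂(2.5287) = 0.2945
Sum = 0.290 bits.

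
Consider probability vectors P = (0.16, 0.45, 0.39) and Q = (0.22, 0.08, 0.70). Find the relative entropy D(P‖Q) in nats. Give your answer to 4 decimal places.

0.4982 nats

D(P‖Q) = Σ p·ln(p/q).
  0.16·ln(0.16/0.22) = -0.05095
  0.45·ln(0.45/0.08) = 0.77725
  0.39·ln(0.39/0.70) = -0.22812
D(P‖Q) = 0.4982 nats.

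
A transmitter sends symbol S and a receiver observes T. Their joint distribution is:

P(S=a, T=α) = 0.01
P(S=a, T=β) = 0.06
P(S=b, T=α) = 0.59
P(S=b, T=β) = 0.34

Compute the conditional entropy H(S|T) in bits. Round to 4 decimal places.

0.3173 bits

Marginals: p(S) = (0.0700, 0.9300), p(T) = (0.6000, 0.4000).
H(S|T) = Σ p(T) · H(S|T=·).
  T=α: p=0.6000, H(S|T=α) = 0.1223
  T=β: p=0.4000, H(S|T=β) = 0.6098
Weighted sum = 0.3173 bits.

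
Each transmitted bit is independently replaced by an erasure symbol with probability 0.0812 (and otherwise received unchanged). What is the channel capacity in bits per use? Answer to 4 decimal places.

0.9188 bits

Binary erasure channel: capacity C = 1 − ε.
C = 1 − 0.0812 = 0.9188 bits per channel use.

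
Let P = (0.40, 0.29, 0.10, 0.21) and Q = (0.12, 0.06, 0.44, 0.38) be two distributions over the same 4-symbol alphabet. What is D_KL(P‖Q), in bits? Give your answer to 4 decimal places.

D(P‖Q) = Σ p·log₂(p/q).
  0.40·log₂(0.40/0.12) = 0.69479
  0.29·log₂(0.29/0.06) = 0.65918
  0.10·log₂(0.10/0.44) = -0.21375
  0.21·log₂(0.21/0.38) = -0.17968
D(P‖Q) = 0.9605 bits.

0.9605 bits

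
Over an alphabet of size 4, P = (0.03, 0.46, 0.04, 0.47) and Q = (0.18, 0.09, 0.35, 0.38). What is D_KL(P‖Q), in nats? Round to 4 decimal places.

D(P‖Q) = Σ p·ln(p/q).
  0.03·ln(0.03/0.18) = -0.05375
  0.46·ln(0.46/0.09) = 0.75045
  0.04·ln(0.04/0.35) = -0.08676
  0.47·ln(0.47/0.38) = 0.09990
D(P‖Q) = 0.7098 nats.

0.7098 nats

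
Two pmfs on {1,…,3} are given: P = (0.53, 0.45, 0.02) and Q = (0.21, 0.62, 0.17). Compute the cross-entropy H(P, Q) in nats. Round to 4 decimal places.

H(P,Q) = −Σ p·ln q.
  −0.53·ln(0.21) = 0.82714
  −0.45·ln(0.62) = 0.21512
  −0.02·ln(0.17) = 0.03544
H(P,Q) = 1.0777 nats.

1.0777 nats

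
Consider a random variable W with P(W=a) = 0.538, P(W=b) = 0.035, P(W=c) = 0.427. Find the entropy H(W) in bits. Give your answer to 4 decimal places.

H(W) = −Σ p·log₂ p.
  −(0.538)·log₂(0.538) = 0.48115
  −(0.035)·log₂(0.035) = 0.16928
  −(0.427)·log₂(0.427) = 0.52422
Sum: 0.48115 + 0.16928 + 0.52422 = 1.1746 bits.

1.1746 bits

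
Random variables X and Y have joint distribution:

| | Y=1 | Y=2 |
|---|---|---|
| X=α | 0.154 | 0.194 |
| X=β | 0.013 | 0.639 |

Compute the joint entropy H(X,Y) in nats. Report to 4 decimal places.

0.9489 nats

H(X,Y) = −Σ p(x,y)·ln p(x,y) over all 4 cells.
  cell (α,1): −0.154·ln0.154 = 0.28810
  cell (α,2): −0.194·ln0.194 = 0.31814
  cell (β,1): −0.013·ln0.013 = 0.05646
  cell (β,2): −0.639·ln0.639 = 0.28618
Sum = 0.9489 nats.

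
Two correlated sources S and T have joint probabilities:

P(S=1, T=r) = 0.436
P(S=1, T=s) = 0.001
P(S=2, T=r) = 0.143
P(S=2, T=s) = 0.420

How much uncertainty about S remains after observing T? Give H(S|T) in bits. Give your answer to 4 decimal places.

0.4771 bits

Marginals: p(S) = (0.4370, 0.5630), p(T) = (0.5790, 0.4210).
H(S|T) = Σ p(T) · H(S|T=·).
  T=r: p=0.5790, H(S|T=r) = 0.8065
  T=s: p=0.4210, H(S|T=s) = 0.0241
Weighted sum = 0.4771 bits.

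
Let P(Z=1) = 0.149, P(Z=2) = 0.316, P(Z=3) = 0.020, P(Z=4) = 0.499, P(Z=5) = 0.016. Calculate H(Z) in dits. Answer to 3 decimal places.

H(Z) = −Σ p·log₁₀ p.
  −(0.149)·log₁₀(0.149) = 0.1232
  −(0.316)·log₁₀(0.316) = 0.1581
  −(0.020)·log₁₀(0.020) = 0.0340
  −(0.499)·log₁₀(0.499) = 0.1506
  −(0.016)·log₁₀(0.016) = 0.0287
Sum: 0.1232 + 0.1581 + 0.0340 + 0.1506 + 0.0287 = 0.495 dits.

0.495 dits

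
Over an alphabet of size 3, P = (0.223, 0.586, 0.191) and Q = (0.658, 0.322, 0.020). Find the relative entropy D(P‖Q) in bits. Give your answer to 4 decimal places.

D(P‖Q) = Σ p·log₂(p/q).
  0.223·log₂(0.223/0.658) = -0.34811
  0.586·log₂(0.586/0.322) = 0.50621
  0.191·log₂(0.191/0.020) = 0.62180
D(P‖Q) = 0.7799 bits.

0.7799 bits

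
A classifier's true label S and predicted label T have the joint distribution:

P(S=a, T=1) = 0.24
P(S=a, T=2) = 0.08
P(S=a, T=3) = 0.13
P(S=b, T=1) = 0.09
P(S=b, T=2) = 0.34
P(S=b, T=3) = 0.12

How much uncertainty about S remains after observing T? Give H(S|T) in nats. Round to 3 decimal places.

0.571 nats

Marginals: p(S) = (0.4500, 0.5500), p(T) = (0.3300, 0.4200, 0.2500).
H(S|T) = Σ p(T) · H(S|T=·).
  T=1: p=0.3300, H(S|T=1) = 0.5860
  T=2: p=0.4200, H(S|T=2) = 0.4869
  T=3: p=0.2500, H(S|T=3) = 0.6923
Weighted sum = 0.571 nats.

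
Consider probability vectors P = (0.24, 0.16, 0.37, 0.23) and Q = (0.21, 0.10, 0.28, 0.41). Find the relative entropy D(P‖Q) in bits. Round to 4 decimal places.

D(P‖Q) = Σ p·log₂(p/q).
  0.24·log₂(0.24/0.21) = 0.04623
  0.16·log₂(0.16/0.10) = 0.10849
  0.37·log₂(0.37/0.28) = 0.14878
  0.23·log₂(0.23/0.41) = -0.19182
D(P‖Q) = 0.1117 bits.

0.1117 bits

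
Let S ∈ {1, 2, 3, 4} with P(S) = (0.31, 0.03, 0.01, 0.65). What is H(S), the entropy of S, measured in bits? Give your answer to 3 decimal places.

H(S) = −Σ p·log₂ p.
  −(0.31)·log₂(0.31) = 0.5238
  −(0.03)·log₂(0.03) = 0.1518
  −(0.01)·log₂(0.01) = 0.0664
  −(0.65)·log₂(0.65) = 0.4040
Sum: 0.5238 + 0.1518 + 0.0664 + 0.4040 = 1.146 bits.

1.146 bits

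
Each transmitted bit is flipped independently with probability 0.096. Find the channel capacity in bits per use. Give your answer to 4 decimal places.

Binary symmetric channel: C = 1 − h₂(ε) where h₂ is the binary entropy function.
h₂(0.096) = −0.096·log₂0.096 − 0.904·log₂0.904 = 0.4562.
C = 1 − 0.4562 = 0.5438 bits per channel use.

0.5438 bits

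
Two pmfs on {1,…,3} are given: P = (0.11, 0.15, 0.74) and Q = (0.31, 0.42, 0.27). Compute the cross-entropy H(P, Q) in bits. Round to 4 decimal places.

1.7714 bits

H(P,Q) = −Σ p·log₂ q.
  −0.11·log₂(0.31) = 0.18586
  −0.15·log₂(0.42) = 0.18773
  −0.74·log₂(0.27) = 1.39784
H(P,Q) = 1.7714 bits.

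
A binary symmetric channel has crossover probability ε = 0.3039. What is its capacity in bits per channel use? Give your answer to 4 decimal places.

Binary symmetric channel: C = 1 − h₂(ε) where h₂ is the binary entropy function.
h₂(0.3039) = −0.3039·log₂0.3039 − 0.6961·log₂0.6961 = 0.8860.
C = 1 − 0.8860 = 0.1140 bits per channel use.

0.1140 bits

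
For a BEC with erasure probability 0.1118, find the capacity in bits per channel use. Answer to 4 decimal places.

0.8882 bits

Binary erasure channel: capacity C = 1 − ε.
C = 1 − 0.1118 = 0.8882 bits per channel use.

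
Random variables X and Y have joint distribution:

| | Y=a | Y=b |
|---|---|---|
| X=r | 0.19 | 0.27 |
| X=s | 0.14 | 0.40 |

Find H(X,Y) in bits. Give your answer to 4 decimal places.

H(X,Y) = −Σ p(x,y)·log₂ p(x,y) over all 4 cells.
  cell (r,a): −0.19·log₂0.19 = 0.45523
  cell (r,b): −0.27·log₂0.27 = 0.51002
  cell (s,a): −0.14·log₂0.14 = 0.39711
  cell (s,b): −0.40·log₂0.40 = 0.52877
Sum = 1.8911 bits.

1.8911 bits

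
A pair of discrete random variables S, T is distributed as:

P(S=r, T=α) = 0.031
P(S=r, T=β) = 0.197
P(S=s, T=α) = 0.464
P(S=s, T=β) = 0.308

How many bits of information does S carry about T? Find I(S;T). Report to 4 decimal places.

Marginals: p(S) = (0.2280, 0.7720), p(T) = (0.4950, 0.5050).
I(S;T) = Σ p(x,y)·log₂[p(x,y)/(p(x)p(y))].
  (r,α): 0.031·log₂(0.2747) = -0.05779
  (r,β): 0.197·log₂(1.7110) = 0.15264
  (s,α): 0.464·log₂(1.2142) = 0.12993
  (s,β): 0.308·log₂(0.7900) = -0.10473
Sum = 0.1200 bits.

0.1200 bits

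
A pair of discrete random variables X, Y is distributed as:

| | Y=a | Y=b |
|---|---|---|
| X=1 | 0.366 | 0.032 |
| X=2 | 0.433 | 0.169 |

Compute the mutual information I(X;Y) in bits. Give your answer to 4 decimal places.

Marginals: p(X) = (0.3980, 0.6020), p(Y) = (0.7990, 0.2010).
I(X;Y) = H(X) + H(Y) − H(X,Y).
H(X) = 0.9698, H(Y) = 0.7239, H(X,Y) = 1.6460.
I(X;Y) = 0.9698 + 0.7239 − 1.6460 = 0.0477 bits.

0.0477 bits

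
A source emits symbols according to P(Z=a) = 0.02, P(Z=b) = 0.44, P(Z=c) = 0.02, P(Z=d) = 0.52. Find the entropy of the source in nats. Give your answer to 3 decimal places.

H(Z) = −Σ p·ln p.
  −(0.02)·ln(0.02) = 0.0782
  −(0.44)·ln(0.44) = 0.3612
  −(0.02)·ln(0.02) = 0.0782
  −(0.52)·ln(0.52) = 0.3400
Sum: 0.0782 + 0.3612 + 0.0782 + 0.3400 = 0.858 nats.

0.858 nats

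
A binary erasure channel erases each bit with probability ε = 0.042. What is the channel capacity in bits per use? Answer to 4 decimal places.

0.9580 bits

Binary erasure channel: capacity C = 1 − ε.
C = 1 − 0.042 = 0.9580 bits per channel use.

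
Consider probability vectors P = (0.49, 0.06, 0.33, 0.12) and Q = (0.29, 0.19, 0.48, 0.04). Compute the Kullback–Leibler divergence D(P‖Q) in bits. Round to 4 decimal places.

D(P‖Q) = Σ p·log₂(p/q).
  0.49·log₂(0.49/0.29) = 0.37080
  0.06·log₂(0.06/0.19) = -0.09978
  0.33·log₂(0.33/0.48) = -0.17839
  0.12·log₂(0.12/0.04) = 0.19020
D(P‖Q) = 0.2828 bits.

0.2828 bits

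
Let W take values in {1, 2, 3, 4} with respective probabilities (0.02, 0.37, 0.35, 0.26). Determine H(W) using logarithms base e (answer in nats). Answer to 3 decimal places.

1.164 nats

H(W) = −Σ p·ln p.
  −(0.02)·ln(0.02) = 0.0782
  −(0.37)·ln(0.37) = 0.3679
  −(0.35)·ln(0.35) = 0.3674
  −(0.26)·ln(0.26) = 0.3502
Sum: 0.0782 + 0.3679 + 0.3674 + 0.3502 = 1.164 nats.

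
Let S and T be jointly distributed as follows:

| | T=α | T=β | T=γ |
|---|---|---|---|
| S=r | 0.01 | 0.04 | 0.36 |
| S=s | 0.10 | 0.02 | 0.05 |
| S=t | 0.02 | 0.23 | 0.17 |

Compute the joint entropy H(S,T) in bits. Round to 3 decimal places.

H(S,T) = −Σ p(x,y)·log₂ p(x,y) over all 9 cells.
  cell (r,α): −0.01·log₂0.01 = 0.0664
  cell (r,β): −0.04·log₂0.04 = 0.1858
  cell (r,γ): −0.36·log₂0.36 = 0.5306
  cell (s,α): −0.10·log₂0.10 = 0.3322
  cell (s,β): −0.02·log₂0.02 = 0.1129
  cell (s,γ): −0.05·log₂0.05 = 0.2161
  cell (t,α): −0.02·log₂0.02 = 0.1129
  cell (t,β): −0.23·log₂0.23 = 0.4877
  cell (t,γ): −0.17·log₂0.17 = 0.4346
Sum = 2.479 bits.

2.479 bits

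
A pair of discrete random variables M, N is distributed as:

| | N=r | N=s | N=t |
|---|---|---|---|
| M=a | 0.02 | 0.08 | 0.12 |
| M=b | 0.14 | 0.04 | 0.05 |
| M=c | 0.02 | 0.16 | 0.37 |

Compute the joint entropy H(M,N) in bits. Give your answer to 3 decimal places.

H(M,N) = −Σ p(x,y)·log₂ p(x,y) over all 9 cells.
  cell (a,r): −0.02·log₂0.02 = 0.1129
  cell (a,s): −0.08·log₂0.08 = 0.2915
  cell (a,t): −0.12·log₂0.12 = 0.3671
  cell (b,r): −0.14·log₂0.14 = 0.3971
  cell (b,s): −0.04·log₂0.04 = 0.1858
  cell (b,t): −0.05·log₂0.05 = 0.2161
  cell (c,r): −0.02·log₂0.02 = 0.1129
  cell (c,s): −0.16·log₂0.16 = 0.4230
  cell (c,t): −0.37·log₂0.37 = 0.5307
Sum = 2.637 bits.

2.637 bits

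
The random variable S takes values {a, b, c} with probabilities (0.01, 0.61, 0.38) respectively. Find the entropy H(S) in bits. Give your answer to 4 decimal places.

H(S) = −Σ p·log₂ p.
  −(0.01)·log₂(0.01) = 0.06644
  −(0.61)·log₂(0.61) = 0.43500
  −(0.38)·log₂(0.38) = 0.53045
Sum: 0.06644 + 0.43500 + 0.53045 = 1.0319 bits.

1.0319 bits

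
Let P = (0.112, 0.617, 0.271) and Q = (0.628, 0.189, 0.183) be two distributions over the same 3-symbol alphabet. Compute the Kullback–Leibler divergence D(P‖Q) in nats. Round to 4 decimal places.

D(P‖Q) = Σ p·ln(p/q).
  0.112·ln(0.112/0.628) = -0.19309
  0.617·ln(0.617/0.189) = 0.72999
  0.271·ln(0.271/0.183) = 0.10640
D(P‖Q) = 0.6433 nats.

0.6433 nats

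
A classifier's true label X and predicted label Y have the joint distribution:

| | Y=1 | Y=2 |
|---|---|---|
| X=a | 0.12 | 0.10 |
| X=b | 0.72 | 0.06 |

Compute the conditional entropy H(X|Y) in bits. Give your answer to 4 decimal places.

Chain rule: H(X|Y) = H(X,Y) − H(Y).
Marginals: p(X) = (0.2200, 0.7800), p(Y) = (0.8400, 0.1600).
H(X,Y) = 1.2840 bits; H(Y) = 0.6343 bits.
H(X|Y) = 1.2840 − 0.6343 = 0.6497 bits.

0.6497 bits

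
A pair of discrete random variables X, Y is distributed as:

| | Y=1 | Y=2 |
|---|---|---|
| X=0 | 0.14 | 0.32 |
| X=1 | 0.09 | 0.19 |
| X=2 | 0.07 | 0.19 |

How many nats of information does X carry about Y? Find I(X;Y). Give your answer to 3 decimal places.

Marginals: p(X) = (0.4600, 0.2800, 0.2600), p(Y) = (0.3000, 0.7000).
I(X;Y) = Σ p(x,y)·ln[p(x,y)/(p(x)p(y))].
  (0,1): 0.14·ln(1.0145) = 0.0020
  (0,2): 0.32·ln(0.9938) = -0.0020
  (1,1): 0.09·ln(1.0714) = 0.0062
  (1,2): 0.19·ln(0.9694) = -0.0059
  (2,1): 0.07·ln(0.8974) = -0.0076
  (2,2): 0.19·ln(1.0440) = 0.0082
Sum = 0.001 nats.

0.001 nats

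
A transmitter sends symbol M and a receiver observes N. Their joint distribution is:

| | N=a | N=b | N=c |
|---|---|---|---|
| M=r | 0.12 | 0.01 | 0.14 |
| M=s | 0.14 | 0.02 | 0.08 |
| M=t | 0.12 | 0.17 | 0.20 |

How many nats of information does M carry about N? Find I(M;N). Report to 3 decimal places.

0.091 nats

Marginals: p(M) = (0.2700, 0.2400, 0.4900), p(N) = (0.3800, 0.2000, 0.4200).
I(M;N) = Σ p(x,y)·ln[p(x,y)/(p(x)p(y))].
  (r,a): 0.12·ln(1.1696) = 0.0188
  (r,b): 0.01·ln(0.1852) = -0.0169
  (r,c): 0.14·ln(1.2346) = 0.0295
  (s,a): 0.14·ln(1.5351) = 0.0600
  (s,b): 0.02·ln(0.4167) = -0.0175
  (s,c): 0.08·ln(0.7937) = -0.0185
  (t,a): 0.12·ln(0.6445) = -0.0527
  (t,b): 0.17·ln(1.7347) = 0.0936
  (t,c): 0.20·ln(0.9718) = -0.0057
Sum = 0.091 nats.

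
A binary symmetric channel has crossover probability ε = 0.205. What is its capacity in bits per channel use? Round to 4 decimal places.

Binary symmetric channel: C = 1 − h₂(ε) where h₂ is the binary entropy function.
h₂(0.205) = −0.205·log₂0.205 − 0.795·log₂0.795 = 0.7318.
C = 1 − 0.7318 = 0.2682 bits per channel use.

0.2682 bits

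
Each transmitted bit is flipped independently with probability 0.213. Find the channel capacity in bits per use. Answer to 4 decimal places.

0.2528 bits

Binary symmetric channel: C = 1 − h₂(ε) where h₂ is the binary entropy function.
h₂(0.213) = −0.213·log₂0.213 − 0.787·log₂0.787 = 0.7472.
C = 1 − 0.7472 = 0.2528 bits per channel use.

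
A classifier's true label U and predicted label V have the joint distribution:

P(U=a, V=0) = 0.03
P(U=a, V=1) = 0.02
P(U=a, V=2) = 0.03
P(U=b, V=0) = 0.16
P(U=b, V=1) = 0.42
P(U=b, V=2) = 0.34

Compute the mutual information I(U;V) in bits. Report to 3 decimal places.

0.015 bits

Marginals: p(U) = (0.0800, 0.9200), p(V) = (0.1900, 0.4400, 0.3700).
I(U;V) = H(U) + H(V) − H(U,V).
H(U) = 0.4022, H(V) = 1.5071, H(U,V) = 1.8942.
I(U;V) = 0.4022 + 1.5071 − 1.8942 = 0.015 bits.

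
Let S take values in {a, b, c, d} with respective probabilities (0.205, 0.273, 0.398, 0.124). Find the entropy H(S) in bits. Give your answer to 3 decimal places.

H(S) = −Σ p·log₂ p.
  −(0.205)·log₂(0.205) = 0.4687
  −(0.273)·log₂(0.273) = 0.5113
  −(0.398)·log₂(0.398) = 0.5290
  −(0.124)·log₂(0.124) = 0.3734
Sum: 0.4687 + 0.5113 + 0.5290 + 0.3734 = 1.882 bits.

1.882 bits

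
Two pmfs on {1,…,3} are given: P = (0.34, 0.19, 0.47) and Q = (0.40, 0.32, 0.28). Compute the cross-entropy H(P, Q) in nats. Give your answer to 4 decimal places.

H(P,Q) = −Σ p·ln q.
  −0.34·ln(0.40) = 0.31154
  −0.19·ln(0.32) = 0.21649
  −0.47·ln(0.28) = 0.59829
H(P,Q) = 1.1263 nats.

1.1263 nats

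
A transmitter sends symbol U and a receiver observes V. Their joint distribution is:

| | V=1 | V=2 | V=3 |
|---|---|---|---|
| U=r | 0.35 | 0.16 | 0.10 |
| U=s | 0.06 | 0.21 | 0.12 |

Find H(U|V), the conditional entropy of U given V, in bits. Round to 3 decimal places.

0.830 bits

Chain rule: H(U|V) = H(U,V) − H(V).
Marginals: p(U) = (0.6100, 0.3900), p(V) = (0.4100, 0.3700, 0.2200).
H(U,V) = 2.3687 bits; H(V) = 1.5387 bits.
H(U|V) = 2.3687 − 1.5387 = 0.830 bits.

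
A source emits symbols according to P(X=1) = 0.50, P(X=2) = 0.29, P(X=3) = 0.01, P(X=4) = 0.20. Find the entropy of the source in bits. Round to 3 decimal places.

H(X) = −Σ p·log₂ p.
  −(0.50)·log₂(0.50) = 0.5000
  −(0.29)·log₂(0.29) = 0.5179
  −(0.01)·log₂(0.01) = 0.0664
  −(0.20)·log₂(0.20) = 0.4644
Sum: 0.5000 + 0.5179 + 0.0664 + 0.4644 = 1.549 bits.

1.549 bits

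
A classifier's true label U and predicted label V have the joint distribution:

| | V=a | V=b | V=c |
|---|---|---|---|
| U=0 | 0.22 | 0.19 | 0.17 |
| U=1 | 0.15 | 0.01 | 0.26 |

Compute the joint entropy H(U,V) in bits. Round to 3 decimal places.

H(U,V) = −Σ p(x,y)·log₂ p(x,y) over all 6 cells.
  cell (0,a): −0.22·log₂0.22 = 0.4806
  cell (0,b): −0.19·log₂0.19 = 0.4552
  cell (0,c): −0.17·log₂0.17 = 0.4346
  cell (1,a): −0.15·log₂0.15 = 0.4105
  cell (1,b): −0.01·log₂0.01 = 0.0664
  cell (1,c): −0.26·log₂0.26 = 0.5053
Sum = 2.353 bits.

2.353 bits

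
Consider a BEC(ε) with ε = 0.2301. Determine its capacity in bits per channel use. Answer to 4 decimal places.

Binary erasure channel: capacity C = 1 − ε.
C = 1 − 0.2301 = 0.7699 bits per channel use.

0.7699 bits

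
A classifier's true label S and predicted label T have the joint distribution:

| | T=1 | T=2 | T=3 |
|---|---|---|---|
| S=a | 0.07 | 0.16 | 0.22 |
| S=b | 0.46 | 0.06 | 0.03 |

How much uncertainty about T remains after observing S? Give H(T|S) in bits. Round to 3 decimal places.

1.090 bits

Chain rule: H(T|S) = H(S,T) − H(S).
Marginals: p(S) = (0.4500, 0.5500), p(T) = (0.5300, 0.2200, 0.2500).
H(S,T) = 2.0828 bits; H(S) = 0.9928 bits.
H(T|S) = 2.0828 − 0.9928 = 1.090 bits.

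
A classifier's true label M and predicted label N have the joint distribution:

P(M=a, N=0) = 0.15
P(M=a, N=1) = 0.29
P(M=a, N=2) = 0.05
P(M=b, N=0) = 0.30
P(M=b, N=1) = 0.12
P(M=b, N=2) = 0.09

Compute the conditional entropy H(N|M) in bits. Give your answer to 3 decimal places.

1.346 bits

Marginals: p(M) = (0.4900, 0.5100), p(N) = (0.4500, 0.4100, 0.1400).
H(N|M) = Σ p(M) · H(N|M=·).
  M=a: p=0.4900, H(N|M=a) = 1.3067
  M=b: p=0.5100, H(N|M=b) = 1.3831
Weighted sum = 1.346 bits.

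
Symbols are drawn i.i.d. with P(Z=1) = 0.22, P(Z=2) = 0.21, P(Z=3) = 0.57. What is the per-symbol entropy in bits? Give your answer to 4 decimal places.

H(Z) = −Σ p·log₂ p.
  −(0.22)·log₂(0.22) = 0.48057
  −(0.21)·log₂(0.21) = 0.47282
  −(0.57)·log₂(0.57) = 0.46225
Sum: 0.48057 + 0.47282 + 0.46225 = 1.4156 bits.

1.4156 bits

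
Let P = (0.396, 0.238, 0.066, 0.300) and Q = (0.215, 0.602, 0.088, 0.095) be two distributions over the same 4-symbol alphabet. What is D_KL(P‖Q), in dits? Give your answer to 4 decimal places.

D(P‖Q) = Σ p·log₁₀(p/q).
  0.396·log₁₀(0.396/0.215) = 0.10504
  0.238·log₁₀(0.238/0.602) = -0.09592
  0.066·log₁₀(0.066/0.088) = -0.00825
  0.300·log₁₀(0.300/0.095) = 0.14982
D(P‖Q) = 0.1507 dits.

0.1507 dits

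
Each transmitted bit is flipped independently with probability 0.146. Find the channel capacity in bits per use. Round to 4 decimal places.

0.4003 bits

Binary symmetric channel: C = 1 − h₂(ε) where h₂ is the binary entropy function.
h₂(0.146) = −0.146·log₂0.146 − 0.854·log₂0.854 = 0.5997.
C = 1 − 0.5997 = 0.4003 bits per channel use.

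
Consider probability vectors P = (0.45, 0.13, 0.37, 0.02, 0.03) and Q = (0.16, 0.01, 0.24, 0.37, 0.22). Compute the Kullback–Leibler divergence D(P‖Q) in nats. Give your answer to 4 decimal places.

0.8408 nats

D(P‖Q) = Σ p·ln(p/q).
  0.45·ln(0.45/0.16) = 0.46533
  0.13·ln(0.13/0.01) = 0.33344
  0.37·ln(0.37/0.24) = 0.16016
  0.02·ln(0.02/0.37) = -0.05836
  0.03·ln(0.03/0.22) = -0.05977
D(P‖Q) = 0.8408 nats.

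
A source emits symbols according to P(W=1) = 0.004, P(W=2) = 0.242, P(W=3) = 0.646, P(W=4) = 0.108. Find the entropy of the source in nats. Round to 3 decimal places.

0.888 nats

H(W) = −Σ p·ln p.
  −(0.004)·ln(0.004) = 0.0221
  −(0.242)·ln(0.242) = 0.3434
  −(0.646)·ln(0.646) = 0.2823
  −(0.108)·ln(0.108) = 0.2404
Sum: 0.0221 + 0.3434 + 0.2823 + 0.2404 = 0.888 nats.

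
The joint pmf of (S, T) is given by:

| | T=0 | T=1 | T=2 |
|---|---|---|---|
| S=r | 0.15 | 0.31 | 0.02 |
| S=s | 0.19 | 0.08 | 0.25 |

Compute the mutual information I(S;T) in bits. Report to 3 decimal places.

0.274 bits

Marginals: p(S) = (0.4800, 0.5200), p(T) = (0.3400, 0.3900, 0.2700).
I(S;T) = H(S) + H(T) − H(S,T).
H(S) = 0.9988, H(T) = 1.5690, H(S,T) = 2.2940.
I(S;T) = 0.9988 + 1.5690 − 2.2940 = 0.274 bits.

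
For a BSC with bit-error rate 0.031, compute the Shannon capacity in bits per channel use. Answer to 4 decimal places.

Binary symmetric channel: C = 1 − h₂(ε) where h₂ is the binary entropy function.
h₂(0.031) = −0.031·log₂0.031 − 0.969·log₂0.969 = 0.1994.
C = 1 − 0.1994 = 0.8006 bits per channel use.

0.8006 bits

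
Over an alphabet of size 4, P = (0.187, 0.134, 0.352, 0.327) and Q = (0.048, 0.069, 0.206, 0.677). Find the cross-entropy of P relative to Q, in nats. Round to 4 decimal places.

1.6098 nats

H(P,Q) = −Σ p·ln q.
  −0.187·ln(0.048) = 0.56784
  −0.134·ln(0.069) = 0.35827
  −0.352·ln(0.206) = 0.55612
  −0.327·ln(0.677) = 0.12756
H(P,Q) = 1.6098 nats.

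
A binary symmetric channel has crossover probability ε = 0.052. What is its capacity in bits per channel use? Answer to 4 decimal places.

0.7052 bits

Binary symmetric channel: C = 1 − h₂(ε) where h₂ is the binary entropy function.
h₂(0.052) = −0.052·log₂0.052 − 0.948·log₂0.948 = 0.2948.
C = 1 − 0.2948 = 0.7052 bits per channel use.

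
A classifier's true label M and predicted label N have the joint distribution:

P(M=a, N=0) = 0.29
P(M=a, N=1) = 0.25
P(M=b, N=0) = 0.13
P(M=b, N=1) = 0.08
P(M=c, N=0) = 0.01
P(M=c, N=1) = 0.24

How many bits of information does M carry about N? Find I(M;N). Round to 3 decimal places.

Marginals: p(M) = (0.5400, 0.2100, 0.2500), p(N) = (0.4300, 0.5700).
I(M;N) = Σ p(x,y)·log₂[p(x,y)/(p(x)p(y))].
  (a,0): 0.29·log₂(1.2489) = 0.0930
  (a,1): 0.25·log₂(0.8122) = -0.0750
  (b,0): 0.13·log₂(1.4396) = 0.0683
  (b,1): 0.08·log₂(0.6683) = -0.0465
  (c,0): 0.01·log₂(0.0930) = -0.0343
  (c,1): 0.24·log₂(1.6842) = 0.1805
Sum = 0.186 bits.

0.186 bits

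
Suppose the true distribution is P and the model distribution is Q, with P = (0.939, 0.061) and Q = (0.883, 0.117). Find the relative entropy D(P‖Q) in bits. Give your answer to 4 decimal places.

D(P‖Q) = Σ p·log₂(p/q).
  0.939·log₂(0.939/0.883) = 0.08330
  0.061·log₂(0.061/0.117) = -0.05732
D(P‖Q) = 0.0260 bits.

0.0260 bits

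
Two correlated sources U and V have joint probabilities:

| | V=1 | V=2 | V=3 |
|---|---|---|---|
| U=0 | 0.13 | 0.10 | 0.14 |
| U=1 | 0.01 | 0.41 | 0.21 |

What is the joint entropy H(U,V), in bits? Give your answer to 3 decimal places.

H(U,V) = −Σ p(x,y)·log₂ p(x,y) over all 6 cells.
  cell (0,1): −0.13·log₂0.13 = 0.3826
  cell (0,2): −0.10·log₂0.10 = 0.3322
  cell (0,3): −0.14·log₂0.14 = 0.3971
  cell (1,1): −0.01·log₂0.01 = 0.0664
  cell (1,2): −0.41·log₂0.41 = 0.5274
  cell (1,3): −0.21·log₂0.21 = 0.4728
Sum = 2.179 bits.

2.179 bits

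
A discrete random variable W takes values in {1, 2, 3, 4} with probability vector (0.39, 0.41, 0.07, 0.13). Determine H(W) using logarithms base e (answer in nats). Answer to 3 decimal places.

1.184 nats

H(W) = −Σ p·ln p.
  −(0.39)·ln(0.39) = 0.3672
  −(0.41)·ln(0.41) = 0.3656
  −(0.07)·ln(0.07) = 0.1861
  −(0.13)·ln(0.13) = 0.2652
Sum: 0.3672 + 0.3656 + 0.1861 + 0.2652 = 1.184 nats.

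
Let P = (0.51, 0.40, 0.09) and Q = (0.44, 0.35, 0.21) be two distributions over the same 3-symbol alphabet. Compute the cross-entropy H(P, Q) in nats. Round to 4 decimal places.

H(P,Q) = −Σ p·ln q.
  −0.51·ln(0.44) = 0.41870
  −0.40·ln(0.35) = 0.41993
  −0.09·ln(0.21) = 0.14046
H(P,Q) = 0.9791 nats.

0.9791 nats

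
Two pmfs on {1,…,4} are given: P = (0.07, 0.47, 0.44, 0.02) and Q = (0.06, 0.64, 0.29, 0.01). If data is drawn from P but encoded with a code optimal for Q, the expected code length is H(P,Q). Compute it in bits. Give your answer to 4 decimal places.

1.5054 bits

H(P,Q) = −Σ p·log₂ q.
  −0.07·log₂(0.06) = 0.28412
  −0.47·log₂(0.64) = 0.30261
  −0.44·log₂(0.29) = 0.78579
  −0.02·log₂(0.01) = 0.13288
H(P,Q) = 1.5054 bits.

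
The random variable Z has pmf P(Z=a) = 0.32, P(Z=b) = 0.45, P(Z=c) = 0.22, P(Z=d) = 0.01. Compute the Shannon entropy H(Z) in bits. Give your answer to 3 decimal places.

1.591 bits

H(Z) = −Σ p·log₂ p.
  −(0.32)·log₂(0.32) = 0.5260
  −(0.45)·log₂(0.45) = 0.5184
  −(0.22)·log₂(0.22) = 0.4806
  −(0.01)·log₂(0.01) = 0.0664
Sum: 0.5260 + 0.5184 + 0.4806 + 0.0664 = 1.591 bits.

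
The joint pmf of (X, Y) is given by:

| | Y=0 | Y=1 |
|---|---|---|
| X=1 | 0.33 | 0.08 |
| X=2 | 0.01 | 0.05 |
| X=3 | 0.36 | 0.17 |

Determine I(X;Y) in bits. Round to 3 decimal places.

Marginals: p(X) = (0.4100, 0.0600, 0.5300), p(Y) = (0.7000, 0.3000).
I(X;Y) = H(X) + H(Y) − H(X,Y).
H(X) = 1.2564, H(Y) = 0.8813, H(X,Y) = 2.0671.
I(X;Y) = 1.2564 + 0.8813 − 2.0671 = 0.071 bits.

0.071 bits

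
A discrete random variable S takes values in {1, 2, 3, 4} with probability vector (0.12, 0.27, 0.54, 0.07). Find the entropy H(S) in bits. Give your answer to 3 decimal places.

H(S) = −Σ p·log₂ p.
  −(0.12)·log₂(0.12) = 0.3671
  −(0.27)·log₂(0.27) = 0.5100
  −(0.54)·log₂(0.54) = 0.4800
  −(0.07)·log₂(0.07) = 0.2686
Sum: 0.3671 + 0.5100 + 0.4800 + 0.2686 = 1.626 bits.

1.626 bits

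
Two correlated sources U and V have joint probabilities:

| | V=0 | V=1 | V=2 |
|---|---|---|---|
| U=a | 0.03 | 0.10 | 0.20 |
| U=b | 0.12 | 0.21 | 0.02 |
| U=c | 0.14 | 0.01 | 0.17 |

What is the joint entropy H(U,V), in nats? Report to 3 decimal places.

1.940 nats

H(U,V) = −Σ p(x,y)·ln p(x,y) over all 9 cells.
  cell (a,0): −0.03·ln0.03 = 0.1052
  cell (a,1): −0.10·ln0.10 = 0.2303
  cell (a,2): −0.20·ln0.20 = 0.3219
  cell (b,0): −0.12·ln0.12 = 0.2544
  cell (b,1): −0.21·ln0.21 = 0.3277
  cell (b,2): −0.02·ln0.02 = 0.0782
  cell (c,0): −0.14·ln0.14 = 0.2753
  cell (c,1): −0.01·ln0.01 = 0.0461
  cell (c,2): −0.17·ln0.17 = 0.3012
Sum = 1.940 nats.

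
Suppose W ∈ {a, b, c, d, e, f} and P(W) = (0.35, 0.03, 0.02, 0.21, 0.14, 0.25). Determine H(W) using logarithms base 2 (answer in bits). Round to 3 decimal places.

H(W) = −Σ p·log₂ p.
  −(0.35)·log₂(0.35) = 0.5301
  −(0.03)·log₂(0.03) = 0.1518
  −(0.02)·log₂(0.02) = 0.1129
  −(0.21)·log₂(0.21) = 0.4728
  −(0.14)·log₂(0.14) = 0.3971
  −(0.25)·log₂(0.25) = 0.5000
Sum: 0.5301 + 0.1518 + 0.1129 + 0.4728 + 0.3971 + 0.5000 = 2.165 bits.

2.165 bits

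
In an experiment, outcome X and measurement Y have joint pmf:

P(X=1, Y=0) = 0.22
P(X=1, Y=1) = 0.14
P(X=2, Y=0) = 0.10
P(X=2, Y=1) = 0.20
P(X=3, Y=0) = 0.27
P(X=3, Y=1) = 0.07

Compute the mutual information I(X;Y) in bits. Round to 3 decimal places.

0.105 bits

Marginals: p(X) = (0.3600, 0.3000, 0.3400), p(Y) = (0.5900, 0.4100).
I(X;Y) = H(X) + H(Y) − H(X,Y).
H(X) = 1.5809, H(Y) = 0.9765, H(X,Y) = 2.4528.
I(X;Y) = 1.5809 + 0.9765 − 2.4528 = 0.105 bits.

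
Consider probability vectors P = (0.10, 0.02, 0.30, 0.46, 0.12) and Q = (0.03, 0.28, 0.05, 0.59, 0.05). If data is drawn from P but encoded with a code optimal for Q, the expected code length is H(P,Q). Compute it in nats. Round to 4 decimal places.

1.8770 nats

H(P,Q) = −Σ p·ln q.
  −0.10·ln(0.03) = 0.35066
  −0.02·ln(0.28) = 0.02546
  −0.30·ln(0.05) = 0.89872
  −0.46·ln(0.59) = 0.24271
  −0.12·ln(0.05) = 0.35949
H(P,Q) = 1.8770 nats.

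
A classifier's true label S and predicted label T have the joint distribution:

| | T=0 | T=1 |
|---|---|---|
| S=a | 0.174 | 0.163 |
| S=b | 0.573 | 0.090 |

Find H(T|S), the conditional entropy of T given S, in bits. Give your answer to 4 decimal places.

Marginals: p(S) = (0.3370, 0.6630), p(T) = (0.7470, 0.2530).
H(T|S) = Σ p(S) · H(T|S=·).
  S=a: p=0.3370, H(T|S=a) = 0.9992
  S=b: p=0.6630, H(T|S=b) = 0.5730
Weighted sum = 0.7166 bits.

0.7166 bits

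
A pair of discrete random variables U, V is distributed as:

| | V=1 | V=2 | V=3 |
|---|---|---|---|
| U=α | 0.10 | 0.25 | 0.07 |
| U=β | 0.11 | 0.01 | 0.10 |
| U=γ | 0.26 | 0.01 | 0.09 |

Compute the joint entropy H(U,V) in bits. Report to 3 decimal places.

2.734 bits

H(U,V) = −Σ p(x,y)·log₂ p(x,y) over all 9 cells.
  cell (α,1): −0.10·log₂0.10 = 0.3322
  cell (α,2): −0.25·log₂0.25 = 0.5000
  cell (α,3): −0.07·log₂0.07 = 0.2686
  cell (β,1): −0.11·log₂0.11 = 0.3503
  cell (β,2): −0.01·log₂0.01 = 0.0664
  cell (β,3): −0.10·log₂0.10 = 0.3322
  cell (γ,1): −0.26·log₂0.26 = 0.5053
  cell (γ,2): −0.01·log₂0.01 = 0.0664
  cell (γ,3): −0.09·log₂0.09 = 0.3127
Sum = 2.734 bits.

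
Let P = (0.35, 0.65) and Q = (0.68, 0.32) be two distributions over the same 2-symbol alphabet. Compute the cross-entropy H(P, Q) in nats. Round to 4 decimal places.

H(P,Q) = −Σ p·ln q.
  −0.35·ln(0.68) = 0.13498
  −0.65·ln(0.32) = 0.74063
H(P,Q) = 0.8756 nats.

0.8756 nats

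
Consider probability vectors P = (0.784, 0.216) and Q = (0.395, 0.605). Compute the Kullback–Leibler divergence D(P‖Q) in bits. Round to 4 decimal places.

D(P‖Q) = Σ p·log₂(p/q).
  0.784·log₂(0.784/0.395) = 0.77538
  0.216·log₂(0.216/0.605) = -0.32096
D(P‖Q) = 0.4544 bits.

0.4544 bits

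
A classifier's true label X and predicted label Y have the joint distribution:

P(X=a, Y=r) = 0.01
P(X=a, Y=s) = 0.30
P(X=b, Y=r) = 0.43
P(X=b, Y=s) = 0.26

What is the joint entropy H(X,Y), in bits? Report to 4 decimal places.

1.6164 bits

H(X,Y) = −Σ p(x,y)·log₂ p(x,y) over all 4 cells.
  cell (a,r): −0.01·log₂0.01 = 0.06644
  cell (a,s): −0.30·log₂0.30 = 0.52109
  cell (b,r): −0.43·log₂0.43 = 0.52356
  cell (b,s): −0.26·log₂0.26 = 0.50529
Sum = 1.6164 bits.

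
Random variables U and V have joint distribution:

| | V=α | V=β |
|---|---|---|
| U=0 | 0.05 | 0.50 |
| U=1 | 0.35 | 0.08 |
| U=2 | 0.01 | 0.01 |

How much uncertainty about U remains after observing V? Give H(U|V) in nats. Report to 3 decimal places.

Marginals: p(U) = (0.5500, 0.4300, 0.0200), p(V) = (0.4100, 0.5900).
H(U|V) = Σ p(V) · H(U|V=·).
  V=α: p=0.4100, H(U|V=α) = 0.4822
  V=β: p=0.5900, H(U|V=β) = 0.4803
Weighted sum = 0.481 nats.

0.481 nats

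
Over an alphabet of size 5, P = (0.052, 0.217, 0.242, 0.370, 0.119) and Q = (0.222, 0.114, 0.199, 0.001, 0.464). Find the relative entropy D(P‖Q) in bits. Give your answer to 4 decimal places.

3.0839 bits

D(P‖Q) = Σ p·log₂(p/q).
  0.052·log₂(0.052/0.222) = -0.10889
  0.217·log₂(0.217/0.114) = 0.20152
  0.242·log₂(0.242/0.199) = 0.06830
  0.370·log₂(0.370/0.001) = 3.15661
  0.119·log₂(0.119/0.464) = -0.23362
D(P‖Q) = 3.0839 bits.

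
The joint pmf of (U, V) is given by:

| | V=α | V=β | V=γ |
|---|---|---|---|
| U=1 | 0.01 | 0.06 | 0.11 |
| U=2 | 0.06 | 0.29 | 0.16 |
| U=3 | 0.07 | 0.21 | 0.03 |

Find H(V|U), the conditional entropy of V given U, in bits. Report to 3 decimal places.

1.273 bits

Marginals: p(U) = (0.1800, 0.5100, 0.3100), p(V) = (0.1400, 0.5600, 0.3000).
H(V|U) = Σ p(U) · H(V|U=·).
  U=1: p=0.1800, H(V|U=1) = 1.1942
  U=2: p=0.5100, H(V|U=2) = 1.3510
  U=3: p=0.3100, H(V|U=3) = 1.1915
Weighted sum = 1.273 bits.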